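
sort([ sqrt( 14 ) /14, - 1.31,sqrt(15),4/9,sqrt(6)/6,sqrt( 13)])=[-1.31,sqrt( 14 )/14,sqrt(6 ) /6, 4/9,sqrt(13 ),sqrt( 15 )]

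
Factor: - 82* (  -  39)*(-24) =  - 2^4*3^2*13^1*41^1 = - 76752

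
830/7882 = 415/3941 =0.11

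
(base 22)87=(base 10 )183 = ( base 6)503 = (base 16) B7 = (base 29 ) 69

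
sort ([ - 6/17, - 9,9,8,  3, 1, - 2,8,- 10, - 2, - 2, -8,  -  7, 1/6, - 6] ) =[ - 10, - 9, -8, - 7, - 6,  -  2,-2,  -  2, - 6/17, 1/6,1,  3,8,8,9]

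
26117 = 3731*7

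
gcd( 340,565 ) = 5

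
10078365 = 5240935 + 4837430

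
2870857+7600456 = 10471313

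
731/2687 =731/2687 = 0.27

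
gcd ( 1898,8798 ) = 2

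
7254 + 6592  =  13846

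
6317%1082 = 907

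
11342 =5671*2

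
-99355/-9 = 99355/9 = 11039.44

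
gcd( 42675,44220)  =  15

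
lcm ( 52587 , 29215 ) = 262935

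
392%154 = 84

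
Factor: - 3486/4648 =- 3/4 =-2^( - 2)*3^1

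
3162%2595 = 567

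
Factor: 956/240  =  239/60 = 2^( - 2 )*3^( - 1)*5^(-1) * 239^1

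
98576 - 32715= 65861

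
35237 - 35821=-584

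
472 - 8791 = -8319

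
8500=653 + 7847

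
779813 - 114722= 665091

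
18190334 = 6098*2983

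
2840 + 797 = 3637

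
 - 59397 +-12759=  - 72156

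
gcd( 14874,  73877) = 1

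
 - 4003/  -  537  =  7+244/537  =  7.45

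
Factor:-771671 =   -  149^1 * 5179^1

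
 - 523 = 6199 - 6722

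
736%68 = 56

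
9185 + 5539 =14724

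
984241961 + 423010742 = 1407252703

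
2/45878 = 1/22939 = 0.00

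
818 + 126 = 944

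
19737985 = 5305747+14432238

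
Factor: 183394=2^1 * 47^1*1951^1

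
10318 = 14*737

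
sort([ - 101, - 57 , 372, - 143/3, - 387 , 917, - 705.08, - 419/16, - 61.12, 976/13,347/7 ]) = [ - 705.08 , - 387, - 101, - 61.12 , - 57 , - 143/3, - 419/16,  347/7,  976/13,372, 917 ] 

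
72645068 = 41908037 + 30737031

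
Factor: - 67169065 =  - 5^1 * 1163^1*11551^1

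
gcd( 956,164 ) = 4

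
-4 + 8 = 4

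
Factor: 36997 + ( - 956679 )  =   - 919682 = - 2^1*459841^1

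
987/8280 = 329/2760=0.12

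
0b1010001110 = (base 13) 3B4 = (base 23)15A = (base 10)654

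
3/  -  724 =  - 1 + 721/724 = - 0.00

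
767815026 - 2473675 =765341351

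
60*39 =2340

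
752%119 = 38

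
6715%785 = 435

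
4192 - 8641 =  - 4449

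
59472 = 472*126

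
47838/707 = 67 + 67/101 = 67.66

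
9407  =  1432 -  - 7975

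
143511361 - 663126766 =  -  519615405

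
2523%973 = 577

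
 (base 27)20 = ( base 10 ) 54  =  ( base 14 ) 3C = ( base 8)66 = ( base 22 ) 2A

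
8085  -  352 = 7733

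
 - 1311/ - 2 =1311/2 = 655.50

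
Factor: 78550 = 2^1*5^2*1571^1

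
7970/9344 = 3985/4672 =0.85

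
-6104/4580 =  -1526/1145 = -  1.33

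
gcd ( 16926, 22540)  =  14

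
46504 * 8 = 372032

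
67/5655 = 67/5655 = 0.01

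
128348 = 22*5834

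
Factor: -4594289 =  - 7^2*93761^1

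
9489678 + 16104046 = 25593724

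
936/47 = 936/47 =19.91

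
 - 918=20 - 938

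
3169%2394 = 775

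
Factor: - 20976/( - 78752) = 57/214 = 2^( - 1)*3^1*19^1* 107^( - 1)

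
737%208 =113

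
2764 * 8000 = 22112000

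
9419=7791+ 1628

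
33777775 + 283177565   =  316955340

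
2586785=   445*5813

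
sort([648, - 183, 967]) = [  -  183,648, 967]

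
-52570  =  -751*70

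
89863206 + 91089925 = 180953131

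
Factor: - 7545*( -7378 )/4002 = 5^1*7^1*17^1 * 23^( - 1 )*29^(- 1 ) * 31^1*503^1 = 9277835/667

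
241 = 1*241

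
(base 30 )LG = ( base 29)M8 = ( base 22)178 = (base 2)1010000110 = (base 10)646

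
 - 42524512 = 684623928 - 727148440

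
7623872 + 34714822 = 42338694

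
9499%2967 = 598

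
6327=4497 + 1830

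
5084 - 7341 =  - 2257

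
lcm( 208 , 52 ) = 208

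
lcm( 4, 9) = 36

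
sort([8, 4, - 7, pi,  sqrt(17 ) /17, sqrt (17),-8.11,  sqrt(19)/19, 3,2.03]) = [-8.11, - 7, sqrt(19)/19, sqrt (17)/17, 2.03, 3,pi, 4 , sqrt(17), 8]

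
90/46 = 45/23  =  1.96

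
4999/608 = 8 + 135/608  =  8.22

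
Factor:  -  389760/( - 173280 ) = 812/361 = 2^2*7^1*19^ ( - 2)*29^1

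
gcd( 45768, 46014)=6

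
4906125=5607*875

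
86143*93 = 8011299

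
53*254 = 13462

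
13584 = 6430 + 7154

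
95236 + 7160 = 102396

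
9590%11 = 9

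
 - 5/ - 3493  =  5/3493= 0.00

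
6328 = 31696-25368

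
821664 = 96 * 8559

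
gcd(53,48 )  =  1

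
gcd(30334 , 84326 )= 2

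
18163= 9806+8357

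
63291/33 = 21097/11 = 1917.91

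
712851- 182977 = 529874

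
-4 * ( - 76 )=304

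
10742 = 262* 41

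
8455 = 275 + 8180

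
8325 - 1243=7082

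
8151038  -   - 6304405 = 14455443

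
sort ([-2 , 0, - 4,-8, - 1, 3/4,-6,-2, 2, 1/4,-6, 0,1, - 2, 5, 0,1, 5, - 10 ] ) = [ - 10, - 8, - 6,-6, - 4, - 2,-2, - 2, - 1, 0, 0, 0,1/4, 3/4, 1, 1, 2, 5, 5 ]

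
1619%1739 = 1619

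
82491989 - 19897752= 62594237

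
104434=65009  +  39425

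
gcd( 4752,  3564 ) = 1188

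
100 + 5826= 5926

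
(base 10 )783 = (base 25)168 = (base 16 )30f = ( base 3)1002000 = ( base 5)11113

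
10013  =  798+9215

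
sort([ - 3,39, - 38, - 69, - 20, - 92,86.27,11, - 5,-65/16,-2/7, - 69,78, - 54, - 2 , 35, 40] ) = [ - 92,-69, - 69, - 54, - 38, - 20, - 5, - 65/16,-3,  -  2, - 2/7,  11, 35,39,40,78, 86.27 ] 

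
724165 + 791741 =1515906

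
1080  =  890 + 190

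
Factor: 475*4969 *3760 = 2^4*5^3 *19^1*47^1*4969^1=   8874634000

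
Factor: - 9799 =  - 41^1  *239^1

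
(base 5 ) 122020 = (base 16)121B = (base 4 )1020123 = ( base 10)4635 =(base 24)813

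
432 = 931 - 499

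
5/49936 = 5/49936 = 0.00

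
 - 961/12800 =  - 1 +11839/12800 = -0.08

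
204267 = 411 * 497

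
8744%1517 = 1159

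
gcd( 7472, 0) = 7472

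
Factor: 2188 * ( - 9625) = -2^2 * 5^3 * 7^1*11^1 * 547^1= - 21059500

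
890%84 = 50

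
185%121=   64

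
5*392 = 1960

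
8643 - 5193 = 3450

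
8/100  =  2/25= 0.08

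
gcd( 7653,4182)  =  3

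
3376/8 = 422 = 422.00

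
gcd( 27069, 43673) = 7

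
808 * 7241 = 5850728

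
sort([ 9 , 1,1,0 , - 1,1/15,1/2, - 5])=[ - 5, - 1,  0,1/15,1/2,1,1, 9] 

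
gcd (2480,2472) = 8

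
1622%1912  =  1622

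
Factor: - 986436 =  - 2^2*3^2*11^1*47^1 * 53^1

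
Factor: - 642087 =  - 3^4*7927^1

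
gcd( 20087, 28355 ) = 53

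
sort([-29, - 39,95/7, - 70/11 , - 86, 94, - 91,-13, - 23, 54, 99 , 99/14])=[ -91,-86, - 39, - 29,  -  23, - 13, - 70/11, 99/14,95/7,54 , 94, 99]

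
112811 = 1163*97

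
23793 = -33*( - 721 )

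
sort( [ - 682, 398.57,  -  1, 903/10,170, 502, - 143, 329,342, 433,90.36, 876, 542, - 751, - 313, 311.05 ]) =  [ -751, - 682, - 313,-143, - 1 , 903/10, 90.36, 170, 311.05, 329, 342,  398.57,433,  502,  542,876]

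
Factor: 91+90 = 181^1 = 181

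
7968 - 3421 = 4547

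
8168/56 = 145 + 6/7 = 145.86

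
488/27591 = 488/27591 = 0.02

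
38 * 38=1444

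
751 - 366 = 385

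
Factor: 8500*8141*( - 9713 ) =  - 672125030500 =- 2^2*5^3*7^1*11^1 * 17^1*883^1*1163^1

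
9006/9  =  1000 + 2/3 = 1000.67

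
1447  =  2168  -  721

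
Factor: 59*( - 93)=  - 3^1*31^1 * 59^1= - 5487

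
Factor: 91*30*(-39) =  - 2^1*3^2*5^1*7^1*13^2 = - 106470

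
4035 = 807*5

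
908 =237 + 671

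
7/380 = 7/380 =0.02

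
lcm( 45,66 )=990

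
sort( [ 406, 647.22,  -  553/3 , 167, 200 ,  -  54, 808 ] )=[- 553/3,- 54, 167,200,406, 647.22, 808]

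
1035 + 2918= 3953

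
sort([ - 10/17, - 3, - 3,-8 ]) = [ - 8,  -  3,-3, - 10/17 ]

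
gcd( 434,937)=1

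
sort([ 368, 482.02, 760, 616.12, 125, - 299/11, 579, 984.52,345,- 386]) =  [ - 386,  -  299/11, 125 , 345, 368,482.02, 579,616.12,760, 984.52] 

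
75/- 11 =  - 7 + 2/11 = -6.82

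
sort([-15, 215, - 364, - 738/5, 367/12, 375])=[ - 364, - 738/5  , - 15,367/12,215, 375 ]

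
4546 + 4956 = 9502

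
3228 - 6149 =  - 2921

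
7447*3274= 24381478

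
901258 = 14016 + 887242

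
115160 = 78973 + 36187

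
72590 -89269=  -  16679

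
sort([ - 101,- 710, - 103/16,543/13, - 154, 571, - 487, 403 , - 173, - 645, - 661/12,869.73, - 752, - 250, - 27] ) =[ - 752, - 710, - 645, - 487, - 250, - 173,-154, - 101,-661/12, - 27, - 103/16,543/13,  403, 571,869.73]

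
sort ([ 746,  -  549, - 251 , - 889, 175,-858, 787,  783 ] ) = [-889, -858,- 549, - 251,175,746,783 , 787]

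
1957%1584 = 373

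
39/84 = 13/28 = 0.46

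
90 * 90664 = 8159760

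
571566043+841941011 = 1413507054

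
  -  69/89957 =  - 1 + 89888/89957  =  -0.00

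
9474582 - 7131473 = 2343109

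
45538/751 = 45538/751= 60.64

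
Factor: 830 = 2^1*5^1*83^1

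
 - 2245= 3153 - 5398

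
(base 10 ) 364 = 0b101101100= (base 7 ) 1030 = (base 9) 444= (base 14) 1C0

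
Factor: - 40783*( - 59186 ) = 2^1*17^1*101^1*293^1 * 2399^1 =2413782638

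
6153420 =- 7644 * ( - 805)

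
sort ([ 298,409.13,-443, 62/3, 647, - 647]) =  [  -  647,-443,62/3,298,409.13, 647]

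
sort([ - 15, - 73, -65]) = [ - 73, - 65, - 15]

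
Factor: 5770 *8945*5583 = 2^1*3^1*5^2*577^1*1789^1*1861^1  =  288153424950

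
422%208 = 6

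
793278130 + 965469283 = 1758747413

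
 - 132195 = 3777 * (  -  35) 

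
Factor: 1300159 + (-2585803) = -1285644 = -  2^2*3^1* 107137^1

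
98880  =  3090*32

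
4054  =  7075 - 3021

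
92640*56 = 5187840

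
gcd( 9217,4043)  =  13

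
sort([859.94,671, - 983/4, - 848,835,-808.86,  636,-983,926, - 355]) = [-983 , - 848 ,  -  808.86, -355, - 983/4,  636,  671,835, 859.94, 926]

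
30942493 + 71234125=102176618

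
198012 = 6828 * 29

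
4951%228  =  163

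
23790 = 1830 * 13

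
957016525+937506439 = 1894522964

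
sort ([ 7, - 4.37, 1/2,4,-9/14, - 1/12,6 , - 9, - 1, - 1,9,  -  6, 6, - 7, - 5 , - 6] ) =[-9,-7, - 6, - 6,- 5 , - 4.37, - 1, - 1,-9/14, - 1/12, 1/2,4, 6, 6, 7,  9] 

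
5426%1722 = 260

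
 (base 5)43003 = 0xB3E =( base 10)2878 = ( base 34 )2GM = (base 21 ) 6B1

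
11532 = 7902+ 3630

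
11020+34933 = 45953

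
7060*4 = 28240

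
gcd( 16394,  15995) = 7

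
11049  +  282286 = 293335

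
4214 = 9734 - 5520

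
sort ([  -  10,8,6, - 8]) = [ - 10, - 8 , 6,8 ] 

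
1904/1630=1  +  137/815=   1.17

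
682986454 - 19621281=663365173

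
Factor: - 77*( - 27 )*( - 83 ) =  - 172557= -3^3*7^1*11^1*83^1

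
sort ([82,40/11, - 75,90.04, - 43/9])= [ - 75, -43/9, 40/11, 82,90.04]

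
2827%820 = 367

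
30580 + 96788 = 127368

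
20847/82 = 20847/82 = 254.23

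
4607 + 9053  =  13660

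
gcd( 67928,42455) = 8491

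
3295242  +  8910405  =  12205647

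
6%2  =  0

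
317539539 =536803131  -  219263592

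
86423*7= 604961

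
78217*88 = 6883096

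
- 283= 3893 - 4176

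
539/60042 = 539/60042 = 0.01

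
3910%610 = 250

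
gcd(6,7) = 1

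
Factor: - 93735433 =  - 11^2*17^1*45569^1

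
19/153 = 19/153 = 0.12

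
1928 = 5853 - 3925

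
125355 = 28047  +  97308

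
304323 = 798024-493701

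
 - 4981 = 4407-9388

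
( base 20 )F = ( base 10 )15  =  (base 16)F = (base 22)f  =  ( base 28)f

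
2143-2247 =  -104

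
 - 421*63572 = - 26763812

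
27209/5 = 5441 + 4/5 = 5441.80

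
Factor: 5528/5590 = 2764/2795 = 2^2*5^( - 1)*13^ (- 1)*43^( - 1)*691^1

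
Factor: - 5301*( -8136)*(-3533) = -152374530888 = - 2^3*3^4*19^1*31^1*113^1 * 3533^1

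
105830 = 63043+42787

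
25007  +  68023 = 93030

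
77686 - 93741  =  - 16055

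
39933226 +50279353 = 90212579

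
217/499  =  217/499= 0.43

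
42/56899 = 42/56899 = 0.00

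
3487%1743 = 1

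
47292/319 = 47292/319=148.25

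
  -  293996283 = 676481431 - 970477714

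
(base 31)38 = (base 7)203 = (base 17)5G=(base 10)101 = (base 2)1100101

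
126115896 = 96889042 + 29226854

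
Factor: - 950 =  - 2^1*5^2 * 19^1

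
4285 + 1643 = 5928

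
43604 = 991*44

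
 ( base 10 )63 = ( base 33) 1U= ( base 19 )36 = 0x3f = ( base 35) 1S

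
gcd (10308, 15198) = 6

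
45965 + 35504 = 81469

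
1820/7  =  260=260.00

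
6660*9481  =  63143460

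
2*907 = 1814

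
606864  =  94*6456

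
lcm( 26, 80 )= 1040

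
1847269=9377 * 197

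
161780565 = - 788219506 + 950000071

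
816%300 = 216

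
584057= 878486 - 294429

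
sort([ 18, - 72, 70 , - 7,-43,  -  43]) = [ - 72, -43,-43,-7, 18,70 ]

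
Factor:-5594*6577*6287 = - 2^1  *  2797^1 * 6287^1*6577^1= - 231309656806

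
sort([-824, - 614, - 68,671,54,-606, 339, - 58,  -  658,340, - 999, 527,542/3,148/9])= [-999,  -  824, - 658, - 614,- 606,  -  68,  -  58,148/9, 54,  542/3,339, 340, 527, 671] 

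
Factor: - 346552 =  - 2^3*43319^1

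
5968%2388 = 1192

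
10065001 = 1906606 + 8158395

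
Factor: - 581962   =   - 2^1*43^1*67^1*101^1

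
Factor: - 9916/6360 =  - 2^(-1) *3^( - 1 ) * 5^(- 1) * 37^1*53^(-1 )*67^1= - 2479/1590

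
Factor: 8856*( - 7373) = - 2^3*3^3*41^1*73^1 *101^1 = -  65295288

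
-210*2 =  - 420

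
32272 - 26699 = 5573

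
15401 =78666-63265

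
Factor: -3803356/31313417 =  - 2^2*29^( - 1)* 43^(-1)*25111^( - 1) * 950839^1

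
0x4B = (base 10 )75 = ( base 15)50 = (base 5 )300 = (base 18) 43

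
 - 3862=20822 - 24684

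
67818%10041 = 7572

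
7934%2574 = 212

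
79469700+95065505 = 174535205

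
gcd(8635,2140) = 5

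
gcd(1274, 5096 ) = 1274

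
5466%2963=2503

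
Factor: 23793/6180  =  77/20=2^(-2) *5^( - 1 )*7^1*11^1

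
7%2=1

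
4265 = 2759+1506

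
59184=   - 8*( - 7398 ) 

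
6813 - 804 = 6009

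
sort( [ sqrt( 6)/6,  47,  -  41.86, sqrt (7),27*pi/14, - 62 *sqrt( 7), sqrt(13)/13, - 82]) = [ -62  *sqrt(7 ),-82 , - 41.86, sqrt(13)/13, sqrt( 6) /6,  sqrt( 7) , 27  *  pi/14, 47]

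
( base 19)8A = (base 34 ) 4Q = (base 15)AC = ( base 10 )162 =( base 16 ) A2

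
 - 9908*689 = -6826612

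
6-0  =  6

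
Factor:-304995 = - 3^1*5^1*20333^1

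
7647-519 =7128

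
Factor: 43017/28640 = 2^( - 5)*3^1*5^( - 1) * 13^1*179^( - 1)*1103^1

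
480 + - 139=341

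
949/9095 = 949/9095 = 0.10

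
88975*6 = 533850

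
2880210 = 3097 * 930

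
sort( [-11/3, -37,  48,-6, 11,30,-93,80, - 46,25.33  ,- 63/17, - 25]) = [-93, - 46 , - 37 ,-25, - 6,-63/17,  -  11/3,11, 25.33 , 30,48, 80]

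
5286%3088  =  2198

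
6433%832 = 609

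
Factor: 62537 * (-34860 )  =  - 2^2*3^1*5^1 * 7^1 * 23^1*83^1*2719^1=- 2180039820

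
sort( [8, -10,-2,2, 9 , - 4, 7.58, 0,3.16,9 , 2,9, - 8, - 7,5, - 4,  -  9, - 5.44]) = [-10, - 9 , - 8,  -  7, - 5.44,-4, -4, - 2,0, 2,2,3.16,  5,7.58,8,9, 9, 9] 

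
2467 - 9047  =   -6580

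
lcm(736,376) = 34592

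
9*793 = 7137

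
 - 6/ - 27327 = 2/9109 = 0.00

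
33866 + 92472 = 126338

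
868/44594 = 434/22297 = 0.02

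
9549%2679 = 1512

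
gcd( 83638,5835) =1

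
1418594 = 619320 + 799274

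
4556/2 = 2278 =2278.00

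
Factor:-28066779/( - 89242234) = 2^ ( - 1)*3^2*13^1*17^1*103^1*137^1*331^(-1 )*134807^( - 1)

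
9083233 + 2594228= 11677461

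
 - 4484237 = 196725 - 4680962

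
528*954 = 503712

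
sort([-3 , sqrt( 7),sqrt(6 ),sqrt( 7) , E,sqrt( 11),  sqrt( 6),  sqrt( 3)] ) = [-3, sqrt(3 ),sqrt( 6 ),  sqrt( 6 ),sqrt( 7 ), sqrt(7),E,sqrt(11 )]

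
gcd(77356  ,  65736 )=332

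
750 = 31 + 719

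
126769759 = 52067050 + 74702709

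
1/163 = 1/163 = 0.01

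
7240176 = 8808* 822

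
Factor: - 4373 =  - 4373^1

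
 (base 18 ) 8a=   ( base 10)154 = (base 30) 54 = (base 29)59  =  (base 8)232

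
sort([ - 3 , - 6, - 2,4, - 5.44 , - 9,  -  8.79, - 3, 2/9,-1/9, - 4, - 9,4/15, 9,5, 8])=[ - 9,-9, - 8.79,- 6, - 5.44, - 4,- 3,  -  3, - 2, - 1/9,2/9 , 4/15,4, 5,  8, 9]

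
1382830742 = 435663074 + 947167668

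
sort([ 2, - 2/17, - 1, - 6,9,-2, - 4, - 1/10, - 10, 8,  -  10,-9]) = [ - 10, - 10,-9, - 6, -4, -2, - 1,-2/17,-1/10, 2, 8,9]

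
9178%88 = 26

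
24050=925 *26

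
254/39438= 127/19719= 0.01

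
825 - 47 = 778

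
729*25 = 18225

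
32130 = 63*510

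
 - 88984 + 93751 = 4767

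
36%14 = 8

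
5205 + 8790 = 13995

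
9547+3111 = 12658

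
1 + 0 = 1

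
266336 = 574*464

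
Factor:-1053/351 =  - 3 = -3^1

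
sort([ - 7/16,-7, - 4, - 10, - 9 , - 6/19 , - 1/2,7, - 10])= [ - 10,  -  10,-9 ,  -  7,- 4,  -  1/2, - 7/16, - 6/19 , 7] 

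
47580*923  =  43916340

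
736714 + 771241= 1507955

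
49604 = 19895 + 29709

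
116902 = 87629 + 29273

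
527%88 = 87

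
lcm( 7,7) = 7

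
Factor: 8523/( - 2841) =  - 3^1 = - 3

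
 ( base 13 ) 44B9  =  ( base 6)112304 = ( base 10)9616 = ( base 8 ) 22620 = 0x2590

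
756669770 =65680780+690988990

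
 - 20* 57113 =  - 1142260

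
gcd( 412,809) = 1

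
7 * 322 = 2254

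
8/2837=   8/2837 = 0.00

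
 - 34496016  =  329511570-364007586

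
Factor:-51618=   -  2^1*3^1*7^1*1229^1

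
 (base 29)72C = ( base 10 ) 5957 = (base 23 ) b60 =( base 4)1131011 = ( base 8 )13505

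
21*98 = 2058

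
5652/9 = 628 = 628.00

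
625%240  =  145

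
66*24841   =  1639506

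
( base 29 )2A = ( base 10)68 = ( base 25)2I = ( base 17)40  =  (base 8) 104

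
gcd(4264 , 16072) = 328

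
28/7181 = 28/7181 = 0.00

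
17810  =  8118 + 9692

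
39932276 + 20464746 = 60397022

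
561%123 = 69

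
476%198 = 80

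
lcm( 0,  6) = 0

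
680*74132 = 50409760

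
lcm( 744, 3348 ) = 6696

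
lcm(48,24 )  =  48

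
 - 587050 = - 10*58705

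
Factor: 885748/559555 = 2^2*5^( - 1)*17^(- 1 ) * 29^( - 1 )*79^1 * 227^( - 1)*2803^1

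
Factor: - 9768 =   -  2^3*3^1*11^1*37^1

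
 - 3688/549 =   -  3688/549 =- 6.72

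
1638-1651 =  - 13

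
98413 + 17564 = 115977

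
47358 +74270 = 121628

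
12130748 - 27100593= - 14969845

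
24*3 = 72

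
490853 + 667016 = 1157869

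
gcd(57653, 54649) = 1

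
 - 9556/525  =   - 19  +  419/525 = - 18.20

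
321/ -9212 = - 1+ 8891/9212 = - 0.03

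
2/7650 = 1/3825  =  0.00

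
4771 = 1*4771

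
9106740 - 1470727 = 7636013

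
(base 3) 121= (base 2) 10000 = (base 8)20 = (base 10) 16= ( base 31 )G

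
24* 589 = 14136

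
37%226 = 37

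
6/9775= 6/9775 = 0.00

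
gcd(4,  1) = 1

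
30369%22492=7877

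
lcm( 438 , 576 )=42048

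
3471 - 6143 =-2672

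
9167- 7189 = 1978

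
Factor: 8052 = 2^2*3^1*11^1*61^1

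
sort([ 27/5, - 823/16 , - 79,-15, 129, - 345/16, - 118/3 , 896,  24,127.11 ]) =[  -  79,  -  823/16,-118/3,-345/16, - 15, 27/5, 24, 127.11, 129,896]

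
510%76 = 54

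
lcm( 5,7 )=35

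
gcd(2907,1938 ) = 969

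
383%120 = 23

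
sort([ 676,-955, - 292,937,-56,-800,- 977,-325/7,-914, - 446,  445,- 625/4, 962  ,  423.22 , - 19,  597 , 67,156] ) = [ - 977,-955,-914,- 800, - 446,-292, - 625/4,- 56  ,-325/7, - 19,67,156, 423.22,445,597,676,937,  962] 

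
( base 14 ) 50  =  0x46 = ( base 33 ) 24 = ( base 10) 70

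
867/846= 289/282 = 1.02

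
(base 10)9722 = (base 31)A3J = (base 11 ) 7339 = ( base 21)110k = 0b10010111111010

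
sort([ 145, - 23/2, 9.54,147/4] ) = [ - 23/2, 9.54 , 147/4,145 ]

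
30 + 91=121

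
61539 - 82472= -20933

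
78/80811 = 26/26937 = 0.00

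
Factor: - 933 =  - 3^1*311^1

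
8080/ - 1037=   -8 + 216/1037 = - 7.79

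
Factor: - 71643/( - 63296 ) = 2^ ( - 6 )*3^1*11^1*13^1*23^(  -  1 )*43^(-1)*167^1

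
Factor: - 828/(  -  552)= 2^(  -  1 )*3^1  =  3/2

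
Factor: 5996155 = 5^1*11^3*17^1 * 53^1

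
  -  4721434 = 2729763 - 7451197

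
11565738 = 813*14226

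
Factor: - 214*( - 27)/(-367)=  -2^1*3^3*107^1*367^( - 1) = - 5778/367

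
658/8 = 82 + 1/4=82.25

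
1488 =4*372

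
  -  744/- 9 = 248/3= 82.67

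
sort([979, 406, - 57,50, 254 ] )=[ - 57,50,254, 406, 979] 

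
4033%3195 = 838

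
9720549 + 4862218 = 14582767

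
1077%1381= 1077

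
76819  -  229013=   -  152194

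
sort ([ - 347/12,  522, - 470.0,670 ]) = [ - 470.0,-347/12,522, 670]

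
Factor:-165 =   -  3^1 *5^1 *11^1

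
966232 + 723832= 1690064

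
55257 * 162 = 8951634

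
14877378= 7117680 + 7759698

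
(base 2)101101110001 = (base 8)5561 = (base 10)2929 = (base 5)43204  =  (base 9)4014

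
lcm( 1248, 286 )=13728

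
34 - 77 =-43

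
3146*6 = 18876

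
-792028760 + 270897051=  -521131709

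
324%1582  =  324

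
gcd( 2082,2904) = 6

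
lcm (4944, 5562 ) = 44496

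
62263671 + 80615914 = 142879585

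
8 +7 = 15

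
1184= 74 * 16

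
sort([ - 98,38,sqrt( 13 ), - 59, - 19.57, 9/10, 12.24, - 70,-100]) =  [ -100, - 98, - 70, - 59, - 19.57,9/10, sqrt(13), 12.24,  38]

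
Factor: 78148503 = 3^3*23^1*61^1*2063^1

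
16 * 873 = 13968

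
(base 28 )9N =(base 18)F5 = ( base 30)95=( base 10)275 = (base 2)100010011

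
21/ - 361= - 21/361 = -0.06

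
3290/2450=1 + 12/35=1.34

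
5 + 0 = 5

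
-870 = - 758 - 112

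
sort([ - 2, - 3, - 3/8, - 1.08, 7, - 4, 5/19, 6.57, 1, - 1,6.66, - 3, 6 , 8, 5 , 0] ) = [-4, - 3, - 3, - 2, - 1.08, - 1 , - 3/8,0, 5/19, 1,5 , 6 , 6.57 , 6.66 , 7, 8 ]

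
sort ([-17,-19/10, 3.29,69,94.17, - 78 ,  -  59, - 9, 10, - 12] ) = [ -78, - 59 , - 17, - 12,  -  9,  -  19/10,3.29,10,69, 94.17]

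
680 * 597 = 405960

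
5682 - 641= 5041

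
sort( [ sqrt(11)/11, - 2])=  [ - 2,sqrt( 11)/11]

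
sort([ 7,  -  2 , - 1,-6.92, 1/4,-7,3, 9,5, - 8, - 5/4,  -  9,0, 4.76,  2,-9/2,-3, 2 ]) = [-9, - 8, - 7,-6.92,-9/2, - 3, - 2, - 5/4, - 1, 0,  1/4, 2, 2, 3, 4.76,5, 7, 9] 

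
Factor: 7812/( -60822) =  - 14/109 = - 2^1 * 7^1*109^( - 1 ) 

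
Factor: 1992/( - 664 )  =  -3= - 3^1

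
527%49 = 37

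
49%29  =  20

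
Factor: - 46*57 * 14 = -36708 = -2^2*3^1 * 7^1*19^1*23^1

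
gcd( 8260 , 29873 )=1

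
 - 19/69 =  - 1 +50/69 = - 0.28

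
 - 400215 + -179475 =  - 579690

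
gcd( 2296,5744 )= 8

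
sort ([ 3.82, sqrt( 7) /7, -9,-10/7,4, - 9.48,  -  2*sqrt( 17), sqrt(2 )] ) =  [ - 9.48,-9,-2*sqrt( 17),-10/7, sqrt ( 7)/7,  sqrt( 2 ), 3.82,4]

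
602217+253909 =856126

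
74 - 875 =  - 801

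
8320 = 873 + 7447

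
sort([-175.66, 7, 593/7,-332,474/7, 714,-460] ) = [ - 460 ,-332,-175.66, 7 , 474/7 , 593/7, 714]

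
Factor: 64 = 2^6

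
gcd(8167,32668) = 8167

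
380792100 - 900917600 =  -520125500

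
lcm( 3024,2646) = 21168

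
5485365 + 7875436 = 13360801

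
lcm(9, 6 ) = 18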